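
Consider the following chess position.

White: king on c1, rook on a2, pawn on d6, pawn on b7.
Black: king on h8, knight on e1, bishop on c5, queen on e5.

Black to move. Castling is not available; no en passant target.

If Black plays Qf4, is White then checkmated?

After Qf4: white king on c1; in check: yes, from the black queen on f4.
White has 4 legal replies: Kb2, Kd1, Kb1, Rd2.
In check but a legal move exists → not checkmate.

no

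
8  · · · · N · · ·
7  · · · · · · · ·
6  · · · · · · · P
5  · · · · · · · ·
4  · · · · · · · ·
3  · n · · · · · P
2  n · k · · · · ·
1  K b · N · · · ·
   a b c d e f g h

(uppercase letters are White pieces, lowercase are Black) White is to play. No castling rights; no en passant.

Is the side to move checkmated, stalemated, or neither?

White to move; white king on a1.
In check: yes, from the black knight on b3.
King squares — b1: attacked by Kc2; a2: attacked by Bb1; b2: attacked by Kc2.
Legal moves for White: none.
In check with no legal moves → checkmate.

checkmate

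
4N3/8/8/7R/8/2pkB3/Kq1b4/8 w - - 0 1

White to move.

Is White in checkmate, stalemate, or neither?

checkmate

White to move; white king on a2.
In check: yes, from the black queen on b2.
King squares — a1: attacked by Qb2; b1: attacked by Qb2; b2: attacked by Pc3; a3: attacked by Qb2; b3: attacked by Qb2.
Legal moves for White: none.
In check with no legal moves → checkmate.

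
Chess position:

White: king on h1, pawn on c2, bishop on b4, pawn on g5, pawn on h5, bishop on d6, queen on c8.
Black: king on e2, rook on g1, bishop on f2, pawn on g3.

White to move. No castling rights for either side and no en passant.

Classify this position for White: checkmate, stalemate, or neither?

White to move; white king on h1.
In check: yes, from the black rook on g1.
King squares — g1: attacked by Bf2; g2: attacked by Rg1; h2: attacked by Pg3.
Legal moves for White: none.
In check with no legal moves → checkmate.

checkmate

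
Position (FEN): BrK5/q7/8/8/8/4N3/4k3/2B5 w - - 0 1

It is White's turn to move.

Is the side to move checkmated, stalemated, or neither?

White to move; white king on c8.
In check: yes, from the black rook on b8.
King squares — b7: attacked by Qa7; c7: attacked by Qa7; d7: attacked by Qa7; b8: attacked by Qa7; d8: attacked by Rb8.
Legal moves for White: none.
In check with no legal moves → checkmate.

checkmate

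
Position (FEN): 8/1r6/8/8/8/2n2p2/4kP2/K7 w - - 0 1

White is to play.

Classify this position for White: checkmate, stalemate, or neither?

stalemate

White to move; white king on a1.
In check: no.
King squares — b1: attacked by Nc3; a2: attacked by Nc3; b2: attacked by Rb7.
Legal moves for White: none.
Not in check and no legal moves → stalemate.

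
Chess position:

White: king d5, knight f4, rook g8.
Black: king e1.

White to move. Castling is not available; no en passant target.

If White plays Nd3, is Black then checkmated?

After Nd3: black king on e1; in check: yes, from the white knight on d3.
Black has 4 legal replies: Ke2, Kd2, Kf1, Kd1.
In check but a legal move exists → not checkmate.

no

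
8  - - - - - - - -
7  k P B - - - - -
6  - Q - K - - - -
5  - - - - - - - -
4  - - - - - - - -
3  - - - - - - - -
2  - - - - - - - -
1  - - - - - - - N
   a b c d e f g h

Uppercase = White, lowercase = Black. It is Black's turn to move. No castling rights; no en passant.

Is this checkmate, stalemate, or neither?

checkmate

Black to move; black king on a7.
In check: yes, from the white queen on b6.
King squares — a6: attacked by Qb6; b6: attacked by Bc7; b7: attacked by Qb6; a8: attacked by Pb7; b8: attacked by Bc7.
Legal moves for Black: none.
In check with no legal moves → checkmate.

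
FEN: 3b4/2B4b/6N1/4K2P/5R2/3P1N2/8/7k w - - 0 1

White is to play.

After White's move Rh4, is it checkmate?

no

After Rh4: black king on h1; in check: yes, from the white rook on h4.
Black has 2 legal replies: Kg2, Bxh4.
In check but a legal move exists → not checkmate.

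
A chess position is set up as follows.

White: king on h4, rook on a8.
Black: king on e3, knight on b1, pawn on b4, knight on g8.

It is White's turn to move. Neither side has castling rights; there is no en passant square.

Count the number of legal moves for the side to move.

White to move; king on h4.
In check: no.
Legal moves: Rxg8, Rf8, Re8+, Rd8, Rc8, Rb8, Ra7, Ra6, Ra5, Ra4, Ra3+, Ra2, Ra1, Kh5, Kg5, Kg4, Kh3, Kg3.
Count: 18.

18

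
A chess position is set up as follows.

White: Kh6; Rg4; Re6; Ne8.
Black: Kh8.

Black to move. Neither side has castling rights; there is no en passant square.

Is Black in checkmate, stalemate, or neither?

Black to move; black king on h8.
In check: no.
King squares — g7: attacked by Rg4; h7: attacked by Kh6; g8: attacked by Rg4.
Legal moves for Black: none.
Not in check and no legal moves → stalemate.

stalemate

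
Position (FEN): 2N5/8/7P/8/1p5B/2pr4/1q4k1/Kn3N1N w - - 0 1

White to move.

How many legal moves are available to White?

0

White to move; king on a1.
In check: yes, from the black queen on b2.
Legal moves: none.
Count: 0.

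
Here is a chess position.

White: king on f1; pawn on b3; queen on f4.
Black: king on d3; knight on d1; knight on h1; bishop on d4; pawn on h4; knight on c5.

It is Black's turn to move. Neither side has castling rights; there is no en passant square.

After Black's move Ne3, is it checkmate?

no

After Ne3: white king on f1; in check: yes, from the black knight on e3.
White has 3 legal replies: Kg1, Ke1, Qxe3+.
In check but a legal move exists → not checkmate.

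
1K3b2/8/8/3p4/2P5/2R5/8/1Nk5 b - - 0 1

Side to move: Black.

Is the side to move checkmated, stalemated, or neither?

Black to move; black king on c1.
In check: yes, from the white rook on c3.
Legal moves for Black: Kb2, Kd1, Kxb1.
Black is in check but has 3 legal moves → neither.

neither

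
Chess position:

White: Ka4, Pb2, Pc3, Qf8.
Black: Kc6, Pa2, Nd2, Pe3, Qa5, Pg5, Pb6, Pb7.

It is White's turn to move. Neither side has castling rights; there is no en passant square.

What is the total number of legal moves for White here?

0

White to move; king on a4.
In check: yes, from the black queen on a5.
Legal moves: none.
Count: 0.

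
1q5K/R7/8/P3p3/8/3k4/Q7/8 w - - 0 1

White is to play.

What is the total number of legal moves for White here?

White to move; king on h8.
In check: yes, from the black queen on b8.
Legal moves: Kh7, Kg7, Qg8.
Count: 3.

3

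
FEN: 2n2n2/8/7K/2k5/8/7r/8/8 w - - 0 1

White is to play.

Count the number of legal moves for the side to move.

2

White to move; king on h6.
In check: yes, from the black rook on h3.
Legal moves: Kg7, Kg5.
Count: 2.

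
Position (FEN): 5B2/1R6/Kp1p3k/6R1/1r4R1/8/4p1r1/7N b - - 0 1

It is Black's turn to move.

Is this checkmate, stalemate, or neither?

Black to move; black king on h6.
In check: yes, from the white bishop on f8.
King squares — g5: attacked by Rg4; h5: attacked by Rg5; g6: attacked by Rg5; g7: attacked by Rg5; h7: attacked by Rb7.
Legal moves for Black: none.
In check with no legal moves → checkmate.

checkmate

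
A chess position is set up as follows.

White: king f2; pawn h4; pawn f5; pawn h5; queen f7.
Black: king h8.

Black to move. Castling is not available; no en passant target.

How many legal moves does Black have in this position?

Black to move; king on h8.
In check: no.
Legal moves: none.
Count: 0.

0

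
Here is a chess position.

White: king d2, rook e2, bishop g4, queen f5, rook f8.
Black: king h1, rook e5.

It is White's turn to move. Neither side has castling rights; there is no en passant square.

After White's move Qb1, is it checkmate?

yes

After Qb1: black king on h1; in check: yes, from the white queen on b1.
King squares — g1: attacked by Qb1; g2: attacked by Re2; h2: attacked by Re2.
Black has no legal moves → checkmate.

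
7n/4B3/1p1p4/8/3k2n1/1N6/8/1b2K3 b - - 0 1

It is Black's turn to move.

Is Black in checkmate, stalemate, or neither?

neither

Black to move; black king on d4.
In check: yes, from the white knight on b3.
Legal moves for Black: Ke5, Kd5, Ke4, Kc4, Ke3, Kd3, Kc3.
Black is in check but has 7 legal moves → neither.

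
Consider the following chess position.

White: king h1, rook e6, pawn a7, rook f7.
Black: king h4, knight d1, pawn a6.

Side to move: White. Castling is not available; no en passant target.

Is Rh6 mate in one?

After Rh6: black king on h4; in check: yes, from the white rook on h6.
Black has 3 legal replies: Kg5, Kg4, Kg3.
In check but a legal move exists → not checkmate.

no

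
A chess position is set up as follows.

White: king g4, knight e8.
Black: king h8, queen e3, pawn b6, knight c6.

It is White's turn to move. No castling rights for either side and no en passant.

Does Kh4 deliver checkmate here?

After Kh4: black king on h8; in check: no.
Black is not in check, so this cannot be checkmate.

no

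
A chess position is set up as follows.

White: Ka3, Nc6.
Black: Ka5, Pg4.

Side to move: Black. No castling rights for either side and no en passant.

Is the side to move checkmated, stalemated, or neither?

Black to move; black king on a5.
In check: yes, from the white knight on c6.
Legal moves for Black: Kb6, Ka6, Kb5.
Black is in check but has 3 legal moves → neither.

neither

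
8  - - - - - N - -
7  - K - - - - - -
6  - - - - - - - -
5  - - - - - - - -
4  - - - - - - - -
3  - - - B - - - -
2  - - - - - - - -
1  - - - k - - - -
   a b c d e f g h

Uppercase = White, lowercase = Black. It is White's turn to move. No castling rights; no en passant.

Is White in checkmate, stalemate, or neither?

White to move; white king on b7.
In check: no.
Legal moves for White include: Nh7, Nd7, Ng6, Ne6, Kc8, Kb8, Ka8, Kc7, Ka7, Kc6, Kb6, Ka6, Bh7, Bg6, Ba6, Bf5, Bb5, Be4, ... (list truncated; more exist).
White has legal moves and is not in check → neither.

neither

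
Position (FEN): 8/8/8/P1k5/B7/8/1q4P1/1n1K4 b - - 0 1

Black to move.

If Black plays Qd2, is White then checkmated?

After Qd2: white king on d1; in check: yes, from the black queen on d2.
King squares — c1: attacked by Qd2; e1: attacked by Qd2; c2: attacked by Qd2; d2: attacked by Nb1; e2: attacked by Qd2.
White has no legal moves → checkmate.

yes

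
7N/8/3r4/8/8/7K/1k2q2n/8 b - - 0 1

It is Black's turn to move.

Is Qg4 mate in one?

no

After Qg4: white king on h3; in check: yes, from the black queen on g4.
White has 1 legal reply: Kxh2.
In check but a legal move exists → not checkmate.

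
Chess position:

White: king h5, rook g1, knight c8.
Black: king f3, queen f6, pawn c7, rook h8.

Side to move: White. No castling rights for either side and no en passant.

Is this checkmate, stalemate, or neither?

White to move; white king on h5.
In check: yes, from the black rook on h8.
King squares — g4: attacked by Kf3; h4: attacked by Qf6; g5: attacked by Qf6; g6: attacked by Qf6; h6: attacked by Qf6.
Legal moves for White: none.
In check with no legal moves → checkmate.

checkmate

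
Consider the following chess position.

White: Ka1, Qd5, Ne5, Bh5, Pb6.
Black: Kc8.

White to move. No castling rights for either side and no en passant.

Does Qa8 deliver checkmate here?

After Qa8: black king on c8; in check: yes, from the white queen on a8.
King squares — b7: attacked by Qa8; c7: attacked by Pb6; d7: attacked by Ne5; b8: attacked by Qa8; d8: attacked by Qa8.
Black has no legal moves → checkmate.

yes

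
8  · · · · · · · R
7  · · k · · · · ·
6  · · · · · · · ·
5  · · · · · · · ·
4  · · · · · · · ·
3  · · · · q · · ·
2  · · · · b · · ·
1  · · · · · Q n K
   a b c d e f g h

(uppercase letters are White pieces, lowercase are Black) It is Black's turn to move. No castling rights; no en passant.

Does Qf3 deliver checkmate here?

no

After Qf3: white king on h1; in check: yes, from the black queen on f3.
White has 4 legal replies: Kh2, Kxg1, Qxf3, Qg2.
In check but a legal move exists → not checkmate.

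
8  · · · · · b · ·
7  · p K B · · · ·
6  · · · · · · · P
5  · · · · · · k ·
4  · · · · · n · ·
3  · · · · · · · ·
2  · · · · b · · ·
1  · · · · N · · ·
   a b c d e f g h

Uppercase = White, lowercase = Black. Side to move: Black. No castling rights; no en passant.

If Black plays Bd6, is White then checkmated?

After Bd6: white king on c7; in check: yes, from the black bishop on d6.
White has 5 legal replies: Kd8, Kc8, Kxb7, Kxd6, Kb6.
In check but a legal move exists → not checkmate.

no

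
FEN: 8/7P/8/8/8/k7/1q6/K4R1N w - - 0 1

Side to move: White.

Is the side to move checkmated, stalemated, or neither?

White to move; white king on a1.
In check: yes, from the black queen on b2.
King squares — b1: attacked by Qb2; a2: attacked by Qb2; b2: attacked by Ka3.
Legal moves for White: none.
In check with no legal moves → checkmate.

checkmate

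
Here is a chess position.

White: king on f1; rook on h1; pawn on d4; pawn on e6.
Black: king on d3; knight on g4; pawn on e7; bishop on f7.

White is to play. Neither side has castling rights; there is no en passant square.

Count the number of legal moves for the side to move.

White to move; king on f1.
In check: no.
Legal moves: Rh8, Rh7, Rh6, Rh5, Rh4, Rh3+, Rh2, Rg1, Kg2, Kg1, Ke1, exf7, d5.
Count: 13.

13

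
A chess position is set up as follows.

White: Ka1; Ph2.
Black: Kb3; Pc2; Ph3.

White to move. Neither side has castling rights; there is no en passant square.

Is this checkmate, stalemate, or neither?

White to move; white king on a1.
In check: no.
King squares — b1: attacked by Pc2; a2: attacked by Kb3; b2: attacked by Kb3.
Legal moves for White: none.
Not in check and no legal moves → stalemate.

stalemate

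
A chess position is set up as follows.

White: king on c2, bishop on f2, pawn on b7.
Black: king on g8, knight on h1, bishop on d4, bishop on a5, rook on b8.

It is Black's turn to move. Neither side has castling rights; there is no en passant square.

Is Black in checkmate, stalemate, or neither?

Black to move; black king on g8.
In check: no.
Legal moves for Black include: Kh8, Kf8, Kh7, Kg7, Kf7, Rf8, Re8, Rd8, Rc8+, Ra8, Rxb7, Bd8, Bc7, Bab6, Bb4, Bac3, Bd2, Be1, ... (list truncated; more exist).
Black has legal moves and is not in check → neither.

neither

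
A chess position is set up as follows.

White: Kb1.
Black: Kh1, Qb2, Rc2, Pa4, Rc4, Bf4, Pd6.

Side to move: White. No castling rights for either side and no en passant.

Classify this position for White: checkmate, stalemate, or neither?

White to move; white king on b1.
In check: yes, from the black queen on b2.
King squares — a1: attacked by Qb2; c1: attacked by Qb2; a2: attacked by Qb2; b2: attacked by Rc2; c2: attacked by Qb2.
Legal moves for White: none.
In check with no legal moves → checkmate.

checkmate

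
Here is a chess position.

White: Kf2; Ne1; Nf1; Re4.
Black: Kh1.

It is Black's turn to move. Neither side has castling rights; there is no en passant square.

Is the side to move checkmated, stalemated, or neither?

stalemate

Black to move; black king on h1.
In check: no.
King squares — g1: attacked by Kf2; g2: attacked by Ne1; h2: attacked by Nf1.
Legal moves for Black: none.
Not in check and no legal moves → stalemate.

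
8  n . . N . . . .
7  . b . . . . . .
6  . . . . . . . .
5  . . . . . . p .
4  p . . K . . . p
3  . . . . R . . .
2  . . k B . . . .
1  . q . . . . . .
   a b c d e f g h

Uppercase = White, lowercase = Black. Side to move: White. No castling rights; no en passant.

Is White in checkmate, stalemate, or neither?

White to move; white king on d4.
In check: no.
Legal moves for White include: Nf7, Nxb7, Ne6, Nc6, Ke5, Kc5, Kc4, Re8, Re7, Re6, Re5, Re4, Rh3, Rg3, Rf3, Rd3, Rc3+, Rb3, ... (list truncated; more exist).
White has legal moves and is not in check → neither.

neither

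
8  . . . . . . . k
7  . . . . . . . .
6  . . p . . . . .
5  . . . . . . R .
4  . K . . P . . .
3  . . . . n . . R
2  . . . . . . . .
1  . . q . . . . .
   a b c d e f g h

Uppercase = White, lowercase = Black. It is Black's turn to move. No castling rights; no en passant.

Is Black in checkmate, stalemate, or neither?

Black to move; black king on h8.
In check: yes, from the white rook on h3.
King squares — g7: attacked by Rg5; h7: attacked by Rh3; g8: attacked by Rg5.
Legal moves for Black: none.
In check with no legal moves → checkmate.

checkmate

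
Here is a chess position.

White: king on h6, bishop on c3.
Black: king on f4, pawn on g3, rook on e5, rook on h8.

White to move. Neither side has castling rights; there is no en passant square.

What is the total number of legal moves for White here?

2

White to move; king on h6.
In check: yes, from the black rook on h8.
Legal moves: Kg7, Kg6.
Count: 2.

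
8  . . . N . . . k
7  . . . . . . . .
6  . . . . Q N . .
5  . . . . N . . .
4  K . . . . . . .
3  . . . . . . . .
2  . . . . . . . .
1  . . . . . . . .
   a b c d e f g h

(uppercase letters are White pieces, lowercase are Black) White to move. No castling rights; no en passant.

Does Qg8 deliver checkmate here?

After Qg8: black king on h8; in check: yes, from the white queen on g8.
King squares — g7: attacked by Qg8; h7: attacked by Nf6; g8: attacked by Nf6.
Black has no legal moves → checkmate.

yes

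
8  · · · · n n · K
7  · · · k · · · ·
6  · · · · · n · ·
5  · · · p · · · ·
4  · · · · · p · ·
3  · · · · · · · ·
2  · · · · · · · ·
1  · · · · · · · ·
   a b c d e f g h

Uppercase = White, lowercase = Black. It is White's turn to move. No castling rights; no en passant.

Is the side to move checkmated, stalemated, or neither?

stalemate

White to move; white king on h8.
In check: no.
King squares — g7: attacked by Ne8; h7: attacked by Nf6; g8: attacked by Nf6.
Legal moves for White: none.
Not in check and no legal moves → stalemate.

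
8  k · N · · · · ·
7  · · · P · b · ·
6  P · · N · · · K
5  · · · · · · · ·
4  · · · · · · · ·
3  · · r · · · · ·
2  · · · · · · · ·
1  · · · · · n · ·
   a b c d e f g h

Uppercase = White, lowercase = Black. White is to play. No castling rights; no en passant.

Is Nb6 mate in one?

no

After Nb6: black king on a8; in check: yes, from the white knight on b6.
Black has 2 legal replies: Kb8, Ka7.
In check but a legal move exists → not checkmate.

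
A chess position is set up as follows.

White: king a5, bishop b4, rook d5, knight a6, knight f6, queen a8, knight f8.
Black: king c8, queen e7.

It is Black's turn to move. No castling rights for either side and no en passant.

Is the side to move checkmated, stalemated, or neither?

Black to move; black king on c8.
In check: yes, from the white queen on a8.
King squares — b7: attacked by Qa8; c7: attacked by Na6; d7: attacked by Rd5; b8: attacked by Na6; d8: attacked by Rd5.
Legal moves for Black: none.
In check with no legal moves → checkmate.

checkmate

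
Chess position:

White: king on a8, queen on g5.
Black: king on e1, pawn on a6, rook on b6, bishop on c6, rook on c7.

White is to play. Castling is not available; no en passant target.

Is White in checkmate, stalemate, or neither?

White to move; white king on a8.
In check: yes, from the black bishop on c6.
King squares — a7: attacked by Rc7; b7: attacked by Rb6; b8: attacked by Rb6.
Legal moves for White: none.
In check with no legal moves → checkmate.

checkmate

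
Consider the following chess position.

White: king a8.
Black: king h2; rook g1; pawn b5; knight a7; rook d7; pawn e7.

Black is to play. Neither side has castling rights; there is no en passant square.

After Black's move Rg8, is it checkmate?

After Rg8: white king on a8; in check: yes, from the black rook on g8.
King squares — a7: attacked by Rd7; b7: attacked by Rd7; b8: attacked by Rg8.
White has no legal moves → checkmate.

yes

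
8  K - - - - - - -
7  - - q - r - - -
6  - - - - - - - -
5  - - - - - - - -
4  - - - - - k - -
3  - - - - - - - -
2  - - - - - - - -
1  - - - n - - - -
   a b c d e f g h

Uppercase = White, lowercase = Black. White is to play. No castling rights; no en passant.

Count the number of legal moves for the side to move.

White to move; king on a8.
In check: no.
Legal moves: none.
Count: 0.

0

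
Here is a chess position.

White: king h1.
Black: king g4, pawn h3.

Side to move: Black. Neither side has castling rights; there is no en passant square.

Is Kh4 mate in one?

no

After Kh4: white king on h1; in check: no.
White is not in check, so this cannot be checkmate.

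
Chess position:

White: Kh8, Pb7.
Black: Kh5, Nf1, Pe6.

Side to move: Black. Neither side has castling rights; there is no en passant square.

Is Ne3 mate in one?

no

After Ne3: white king on h8; in check: no.
White is not in check, so this cannot be checkmate.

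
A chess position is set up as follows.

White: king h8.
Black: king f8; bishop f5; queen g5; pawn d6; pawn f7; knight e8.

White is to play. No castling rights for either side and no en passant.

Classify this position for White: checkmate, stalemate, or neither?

White to move; white king on h8.
In check: no.
King squares — g7: attacked by Qg5; h7: attacked by Bf5; g8: attacked by Qg5.
Legal moves for White: none.
Not in check and no legal moves → stalemate.

stalemate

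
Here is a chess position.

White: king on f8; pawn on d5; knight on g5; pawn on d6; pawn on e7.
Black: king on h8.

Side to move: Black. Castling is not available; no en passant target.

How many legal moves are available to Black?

Black to move; king on h8.
In check: no.
Legal moves: none.
Count: 0.

0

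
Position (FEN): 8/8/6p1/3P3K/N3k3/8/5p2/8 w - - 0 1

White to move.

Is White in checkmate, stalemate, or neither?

neither

White to move; white king on h5.
In check: yes, from the black pawn on g6.
Legal moves for White: Kh6, Kxg6, Kg5, Kh4, Kg4.
White is in check but has 5 legal moves → neither.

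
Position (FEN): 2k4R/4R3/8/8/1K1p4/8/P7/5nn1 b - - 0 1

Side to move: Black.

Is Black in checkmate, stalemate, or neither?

checkmate

Black to move; black king on c8.
In check: yes, from the white rook on h8.
King squares — b7: attacked by Re7; c7: attacked by Re7; d7: attacked by Re7; b8: attacked by Rh8; d8: attacked by Rh8.
Legal moves for Black: none.
In check with no legal moves → checkmate.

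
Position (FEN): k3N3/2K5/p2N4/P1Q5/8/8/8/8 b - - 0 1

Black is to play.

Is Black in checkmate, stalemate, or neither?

stalemate

Black to move; black king on a8.
In check: no.
King squares — a7: attacked by Qc5; b7: attacked by Nd6; b8: attacked by Kc7.
Legal moves for Black: none.
Not in check and no legal moves → stalemate.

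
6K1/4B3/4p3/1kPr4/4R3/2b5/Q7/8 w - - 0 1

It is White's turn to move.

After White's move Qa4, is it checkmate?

After Qa4: black king on b5; in check: yes, from the white queen on a4.
King squares — a4: attacked by Re4; b4: attacked by Qa4; c4: attacked by Qa4; a5: attacked by Qa4; c5: attacked by Be7; a6: attacked by Qa4; b6: attacked by Pc5; c6: attacked by Qa4.
Black has no legal moves → checkmate.

yes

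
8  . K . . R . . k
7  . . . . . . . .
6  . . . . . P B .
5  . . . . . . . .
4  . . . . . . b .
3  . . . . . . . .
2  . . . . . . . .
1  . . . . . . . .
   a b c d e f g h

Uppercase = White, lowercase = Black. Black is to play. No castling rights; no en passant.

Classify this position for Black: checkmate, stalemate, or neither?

checkmate

Black to move; black king on h8.
In check: yes, from the white rook on e8.
King squares — g7: attacked by Pf6; h7: attacked by Bg6; g8: attacked by Re8.
Legal moves for Black: none.
In check with no legal moves → checkmate.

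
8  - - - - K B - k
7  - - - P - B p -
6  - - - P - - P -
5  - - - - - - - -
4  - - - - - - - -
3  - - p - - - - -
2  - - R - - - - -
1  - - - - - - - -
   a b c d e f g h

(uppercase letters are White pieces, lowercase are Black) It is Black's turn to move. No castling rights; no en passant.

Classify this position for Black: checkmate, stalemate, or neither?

Black to move; black king on h8.
In check: no.
King squares — g7: own pawn; h7: attacked by Pg6; g8: attacked by Bf7.
Legal moves for Black: none.
Not in check and no legal moves → stalemate.

stalemate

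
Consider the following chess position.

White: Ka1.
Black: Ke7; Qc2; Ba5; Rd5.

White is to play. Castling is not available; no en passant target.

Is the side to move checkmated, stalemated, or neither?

stalemate

White to move; white king on a1.
In check: no.
King squares — b1: attacked by Qc2; a2: attacked by Qc2; b2: attacked by Qc2.
Legal moves for White: none.
Not in check and no legal moves → stalemate.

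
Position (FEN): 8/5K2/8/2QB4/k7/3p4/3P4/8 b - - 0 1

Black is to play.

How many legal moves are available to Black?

0

Black to move; king on a4.
In check: no.
Legal moves: none.
Count: 0.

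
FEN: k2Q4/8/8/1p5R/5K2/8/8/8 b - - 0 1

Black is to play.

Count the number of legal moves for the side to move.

2

Black to move; king on a8.
In check: yes, from the white queen on d8.
Legal moves: Kb7, Ka7.
Count: 2.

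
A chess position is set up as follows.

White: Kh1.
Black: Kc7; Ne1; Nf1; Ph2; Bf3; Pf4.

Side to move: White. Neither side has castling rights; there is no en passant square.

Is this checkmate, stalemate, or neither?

checkmate

White to move; white king on h1.
In check: yes, from the black bishop on f3.
King squares — g1: attacked by Ph2; g2: attacked by Ne1; h2: attacked by Nf1.
Legal moves for White: none.
In check with no legal moves → checkmate.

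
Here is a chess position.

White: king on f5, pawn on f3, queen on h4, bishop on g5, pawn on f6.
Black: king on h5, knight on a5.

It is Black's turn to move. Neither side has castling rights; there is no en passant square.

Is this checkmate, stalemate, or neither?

checkmate

Black to move; black king on h5.
In check: yes, from the white queen on h4.
King squares — g4: attacked by Pf3; h4: attacked by Bg5; g5: attacked by Qh4; g6: attacked by Kf5; h6: attacked by Qh4.
Legal moves for Black: none.
In check with no legal moves → checkmate.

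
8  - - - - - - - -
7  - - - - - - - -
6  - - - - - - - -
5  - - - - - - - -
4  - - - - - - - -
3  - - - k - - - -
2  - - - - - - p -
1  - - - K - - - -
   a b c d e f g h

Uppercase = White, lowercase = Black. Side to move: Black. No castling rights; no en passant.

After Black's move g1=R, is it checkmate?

yes

After g1=R: white king on d1; in check: yes, from the black rook on g1.
King squares — c1: attacked by Rg1; e1: attacked by Rg1; c2: attacked by Kd3; d2: attacked by Kd3; e2: attacked by Kd3.
White has no legal moves → checkmate.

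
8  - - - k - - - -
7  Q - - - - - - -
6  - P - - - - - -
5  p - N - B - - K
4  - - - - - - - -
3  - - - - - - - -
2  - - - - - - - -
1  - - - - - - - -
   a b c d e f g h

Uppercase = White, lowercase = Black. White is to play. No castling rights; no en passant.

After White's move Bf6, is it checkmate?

no

After Bf6: black king on d8; in check: yes, from the white bishop on f6.
Black has 2 legal replies: Ke8, Kc8.
In check but a legal move exists → not checkmate.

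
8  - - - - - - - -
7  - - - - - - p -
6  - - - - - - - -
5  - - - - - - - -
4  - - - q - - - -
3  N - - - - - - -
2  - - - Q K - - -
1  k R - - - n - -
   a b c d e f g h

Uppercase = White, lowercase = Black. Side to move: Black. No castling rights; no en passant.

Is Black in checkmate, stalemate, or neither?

Black to move; black king on a1.
In check: yes, from the white rook on b1.
King squares — b1: attacked by Na3; a2: attacked by Qd2; b2: attacked by Rb1.
Legal moves for Black: none.
In check with no legal moves → checkmate.

checkmate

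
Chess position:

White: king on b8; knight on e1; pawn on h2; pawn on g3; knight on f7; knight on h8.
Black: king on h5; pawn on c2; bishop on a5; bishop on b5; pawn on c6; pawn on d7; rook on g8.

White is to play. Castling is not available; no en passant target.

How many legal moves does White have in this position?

White to move; king on b8.
In check: yes, from the black rook on g8.
Legal moves: Kb7, Ka7, Nd8.
Count: 3.

3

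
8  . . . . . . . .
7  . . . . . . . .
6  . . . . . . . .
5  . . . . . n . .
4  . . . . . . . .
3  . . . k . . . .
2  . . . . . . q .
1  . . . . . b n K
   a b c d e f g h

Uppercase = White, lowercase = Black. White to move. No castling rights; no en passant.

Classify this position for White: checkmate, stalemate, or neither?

White to move; white king on h1.
In check: yes, from the black queen on g2.
King squares — g1: attacked by Qg2; g2: attacked by Bf1; h2: attacked by Qg2.
Legal moves for White: none.
In check with no legal moves → checkmate.

checkmate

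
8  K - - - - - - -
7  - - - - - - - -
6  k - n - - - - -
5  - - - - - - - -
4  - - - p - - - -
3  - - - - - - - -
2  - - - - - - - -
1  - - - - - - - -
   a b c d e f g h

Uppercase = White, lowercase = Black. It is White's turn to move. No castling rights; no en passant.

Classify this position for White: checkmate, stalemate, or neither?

stalemate

White to move; white king on a8.
In check: no.
King squares — a7: attacked by Ka6; b7: attacked by Ka6; b8: attacked by Nc6.
Legal moves for White: none.
Not in check and no legal moves → stalemate.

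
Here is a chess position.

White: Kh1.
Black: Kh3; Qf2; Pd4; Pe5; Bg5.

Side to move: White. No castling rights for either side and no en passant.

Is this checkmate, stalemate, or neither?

stalemate

White to move; white king on h1.
In check: no.
King squares — g1: attacked by Qf2; g2: attacked by Qf2; h2: attacked by Qf2.
Legal moves for White: none.
Not in check and no legal moves → stalemate.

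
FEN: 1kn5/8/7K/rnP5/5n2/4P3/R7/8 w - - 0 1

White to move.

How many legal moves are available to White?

17

White to move; king on h6.
In check: no.
Legal moves: Kh7, Kg7, Kg5, Rxa5, Ra4, Ra3, Rh2, Rg2, Rf2, Re2, Rd2, Rc2, Rb2, Ra1, exf4, c6, e4.
Count: 17.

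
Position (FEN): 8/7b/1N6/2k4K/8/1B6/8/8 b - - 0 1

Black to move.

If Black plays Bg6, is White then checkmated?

After Bg6: white king on h5; in check: yes, from the black bishop on g6.
White has 5 legal replies: Kh6, Kxg6, Kg5, Kh4, Kg4.
In check but a legal move exists → not checkmate.

no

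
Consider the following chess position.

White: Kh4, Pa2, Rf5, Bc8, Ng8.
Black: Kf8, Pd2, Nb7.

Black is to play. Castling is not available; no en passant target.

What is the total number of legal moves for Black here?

Black to move; king on f8.
In check: yes, from the white rook on f5.
Legal moves: Kxg8, Ke8, Kg7.
Count: 3.

3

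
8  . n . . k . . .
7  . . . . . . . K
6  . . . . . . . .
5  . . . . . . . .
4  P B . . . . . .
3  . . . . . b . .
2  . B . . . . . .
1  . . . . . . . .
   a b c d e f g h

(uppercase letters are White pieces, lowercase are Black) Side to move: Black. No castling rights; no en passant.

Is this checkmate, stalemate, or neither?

neither

Black to move; black king on e8.
In check: no.
Legal moves for Black: Kd8, Kf7, Kd7, Nd7, Nc6, Na6, Ba8, Bb7, Bc6, Bh5, Bd5, Bg4, Be4+, Bg2, Be2, Bh1, Bd1.
Black has 17 legal moves and is not in check → neither.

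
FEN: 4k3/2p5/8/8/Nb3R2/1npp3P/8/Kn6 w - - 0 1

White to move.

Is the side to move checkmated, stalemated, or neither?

neither

White to move; white king on a1.
In check: yes, from the black knight on b3.
King squares — b1: available; a2: available; b2: attacked by Pc3.
Legal moves for White: Ka2, Kxb1.
White is in check but has 2 legal moves → neither.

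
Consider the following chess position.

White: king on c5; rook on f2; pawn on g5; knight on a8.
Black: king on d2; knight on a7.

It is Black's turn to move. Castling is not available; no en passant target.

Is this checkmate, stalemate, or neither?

Black to move; black king on d2.
In check: yes, from the white rook on f2.
Legal moves for Black: Ke3, Kd3, Kc3, Ke1, Kd1, Kc1.
Black is in check but has 6 legal moves → neither.

neither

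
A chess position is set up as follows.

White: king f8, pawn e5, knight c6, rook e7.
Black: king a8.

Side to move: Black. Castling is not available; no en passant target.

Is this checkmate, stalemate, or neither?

stalemate

Black to move; black king on a8.
In check: no.
King squares — a7: attacked by Nc6; b7: attacked by Re7; b8: attacked by Nc6.
Legal moves for Black: none.
Not in check and no legal moves → stalemate.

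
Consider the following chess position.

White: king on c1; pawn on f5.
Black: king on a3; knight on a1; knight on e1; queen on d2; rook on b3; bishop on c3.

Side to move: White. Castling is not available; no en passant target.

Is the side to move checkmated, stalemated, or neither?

checkmate

White to move; white king on c1.
In check: yes, from the black queen on d2.
King squares — b1: attacked by Rb3; d1: attacked by Qd2; b2: attacked by Qd2; c2: attacked by Na1; d2: attacked by Bc3.
Legal moves for White: none.
In check with no legal moves → checkmate.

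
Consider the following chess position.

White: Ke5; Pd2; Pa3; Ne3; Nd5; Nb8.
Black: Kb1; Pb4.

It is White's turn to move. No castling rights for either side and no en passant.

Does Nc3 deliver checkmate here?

After Nc3: black king on b1; in check: yes, from the white knight on c3.
Black has 4 legal replies: Kb2, Kc1, Ka1, bxc3.
In check but a legal move exists → not checkmate.

no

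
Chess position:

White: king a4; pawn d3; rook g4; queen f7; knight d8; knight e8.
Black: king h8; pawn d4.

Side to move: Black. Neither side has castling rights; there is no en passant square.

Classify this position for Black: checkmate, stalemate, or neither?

stalemate

Black to move; black king on h8.
In check: no.
King squares — g7: attacked by Rg4; h7: attacked by Qf7; g8: attacked by Rg4.
Legal moves for Black: none.
Not in check and no legal moves → stalemate.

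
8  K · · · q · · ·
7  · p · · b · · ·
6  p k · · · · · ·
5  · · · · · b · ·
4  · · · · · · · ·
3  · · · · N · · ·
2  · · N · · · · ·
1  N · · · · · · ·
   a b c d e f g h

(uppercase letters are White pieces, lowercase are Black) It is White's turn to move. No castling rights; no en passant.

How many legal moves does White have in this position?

White to move; king on a8.
In check: yes, from the black queen on e8.
Legal moves: none.
Count: 0.

0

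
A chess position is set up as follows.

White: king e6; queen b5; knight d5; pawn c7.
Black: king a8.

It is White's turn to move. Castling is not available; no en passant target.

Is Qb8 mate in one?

After Qb8: black king on a8; in check: yes, from the white queen on b8.
King squares — a7: attacked by Qb8; b7: attacked by Qb8; b8: attacked by Pc7.
Black has no legal moves → checkmate.

yes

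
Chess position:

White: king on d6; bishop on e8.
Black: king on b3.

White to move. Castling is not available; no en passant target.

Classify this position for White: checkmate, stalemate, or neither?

neither

White to move; white king on d6.
In check: no.
Legal moves for White: Bf7+, Bd7, Bg6, Bc6, Bh5, Bb5, Ba4+, Ke7, Kd7, Kc7, Ke6, Kc6, Ke5, Kd5, Kc5.
White has 15 legal moves and is not in check → neither.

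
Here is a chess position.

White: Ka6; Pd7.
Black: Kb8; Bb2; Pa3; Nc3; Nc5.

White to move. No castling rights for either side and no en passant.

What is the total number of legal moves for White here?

White to move; king on a6.
In check: yes, from the black knight on c5.
Legal moves: Kb6, Ka5.
Count: 2.

2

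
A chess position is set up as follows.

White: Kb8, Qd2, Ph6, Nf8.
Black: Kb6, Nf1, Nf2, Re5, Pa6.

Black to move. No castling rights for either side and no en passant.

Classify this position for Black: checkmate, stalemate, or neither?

neither

Black to move; black king on b6.
In check: no.
Legal moves for Black include: Kc6, Kc5, Kb5, Re8+, Re7, Re6, Rh5, Rg5, Rf5, Rd5, Rc5, Rb5, Ra5, Re4, Re3, Re2, Re1, Ng4, ... (list truncated; more exist).
Black has legal moves and is not in check → neither.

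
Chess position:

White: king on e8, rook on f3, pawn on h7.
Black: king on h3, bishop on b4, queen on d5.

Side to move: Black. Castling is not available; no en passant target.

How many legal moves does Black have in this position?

Black to move; king on h3.
In check: yes, from the white rook on f3.
Legal moves: Kh4, Kg4, Kh2, Kg2, Qxf3.
Count: 5.

5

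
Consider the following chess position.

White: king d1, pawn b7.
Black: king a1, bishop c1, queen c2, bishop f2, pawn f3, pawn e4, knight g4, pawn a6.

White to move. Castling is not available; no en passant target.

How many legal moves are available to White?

White to move; king on d1.
In check: yes, from the black queen on c2.
Legal moves: Kxc2.
Count: 1.

1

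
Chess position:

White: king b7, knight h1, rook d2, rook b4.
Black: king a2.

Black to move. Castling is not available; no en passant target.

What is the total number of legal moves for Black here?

2

Black to move; king on a2.
In check: yes, from the white rook on d2.
Legal moves: Ka3, Ka1.
Count: 2.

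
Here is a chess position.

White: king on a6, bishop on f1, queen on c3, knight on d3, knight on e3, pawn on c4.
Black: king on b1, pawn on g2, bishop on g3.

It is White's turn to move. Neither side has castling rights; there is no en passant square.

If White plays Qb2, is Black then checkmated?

After Qb2: black king on b1; in check: yes, from the white queen on b2.
King squares — a1: attacked by Qb2; c1: attacked by Qb2; a2: attacked by Qb2; b2: attacked by Nd3; c2: attacked by Qb2.
Black has no legal moves → checkmate.

yes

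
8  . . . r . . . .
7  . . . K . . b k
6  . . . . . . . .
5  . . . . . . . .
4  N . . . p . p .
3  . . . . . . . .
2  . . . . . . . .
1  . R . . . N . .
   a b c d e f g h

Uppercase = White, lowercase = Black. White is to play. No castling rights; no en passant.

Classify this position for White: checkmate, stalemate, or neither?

White to move; white king on d7.
In check: yes, from the black rook on d8.
King squares — c6: available; d6: attacked by Rd8; e6: available; c7: available; e7: available; c8: attacked by Rd8; d8: available; e8: attacked by Rd8.
Legal moves for White: Kxd8, Ke7, Kc7, Ke6, Kc6.
White is in check but has 5 legal moves → neither.

neither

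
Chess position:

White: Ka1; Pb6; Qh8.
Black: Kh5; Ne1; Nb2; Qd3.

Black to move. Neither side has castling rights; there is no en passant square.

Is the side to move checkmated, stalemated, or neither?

neither

Black to move; black king on h5.
In check: yes, from the white queen on h8.
King squares — g4: available; h4: attacked by Qh8; g5: available; g6: available; h6: attacked by Qh8.
Legal moves for Black: Kg6, Kg5, Kg4, Qh7.
Black is in check but has 4 legal moves → neither.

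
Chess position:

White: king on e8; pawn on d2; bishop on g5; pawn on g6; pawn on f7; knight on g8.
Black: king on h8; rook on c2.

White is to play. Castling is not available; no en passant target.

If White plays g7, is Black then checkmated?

no

After g7: black king on h8; in check: yes, from the white pawn on g7.
Black has 2 legal replies: Kh7, Kxg7.
In check but a legal move exists → not checkmate.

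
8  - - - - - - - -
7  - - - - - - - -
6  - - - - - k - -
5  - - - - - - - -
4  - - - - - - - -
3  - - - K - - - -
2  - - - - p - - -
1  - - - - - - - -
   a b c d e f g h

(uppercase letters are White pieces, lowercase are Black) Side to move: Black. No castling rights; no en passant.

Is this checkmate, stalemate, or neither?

neither

Black to move; black king on f6.
In check: no.
Legal moves for Black: Kg7, Kf7, Ke7, Kg6, Ke6, Kg5, Kf5, Ke5, e1=Q, e1=R, e1=B, e1=N+.
Black has 12 legal moves and is not in check → neither.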